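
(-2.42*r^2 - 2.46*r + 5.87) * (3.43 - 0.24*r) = 0.5808*r^3 - 7.7102*r^2 - 9.8466*r + 20.1341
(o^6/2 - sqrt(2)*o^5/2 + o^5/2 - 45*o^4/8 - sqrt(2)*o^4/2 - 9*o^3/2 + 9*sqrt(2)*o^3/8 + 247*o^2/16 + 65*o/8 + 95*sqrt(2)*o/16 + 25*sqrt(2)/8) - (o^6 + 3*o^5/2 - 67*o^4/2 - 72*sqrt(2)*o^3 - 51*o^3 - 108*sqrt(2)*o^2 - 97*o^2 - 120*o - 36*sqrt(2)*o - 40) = -o^6/2 - o^5 - sqrt(2)*o^5/2 - sqrt(2)*o^4/2 + 223*o^4/8 + 93*o^3/2 + 585*sqrt(2)*o^3/8 + 1799*o^2/16 + 108*sqrt(2)*o^2 + 671*sqrt(2)*o/16 + 1025*o/8 + 25*sqrt(2)/8 + 40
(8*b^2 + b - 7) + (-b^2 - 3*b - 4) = 7*b^2 - 2*b - 11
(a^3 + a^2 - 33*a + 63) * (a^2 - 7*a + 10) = a^5 - 6*a^4 - 30*a^3 + 304*a^2 - 771*a + 630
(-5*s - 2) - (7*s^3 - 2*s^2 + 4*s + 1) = -7*s^3 + 2*s^2 - 9*s - 3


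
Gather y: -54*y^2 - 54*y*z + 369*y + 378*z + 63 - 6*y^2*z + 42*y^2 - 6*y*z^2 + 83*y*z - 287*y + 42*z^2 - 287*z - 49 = y^2*(-6*z - 12) + y*(-6*z^2 + 29*z + 82) + 42*z^2 + 91*z + 14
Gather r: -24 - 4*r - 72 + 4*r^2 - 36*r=4*r^2 - 40*r - 96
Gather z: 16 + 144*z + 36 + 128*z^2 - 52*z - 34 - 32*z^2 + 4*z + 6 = 96*z^2 + 96*z + 24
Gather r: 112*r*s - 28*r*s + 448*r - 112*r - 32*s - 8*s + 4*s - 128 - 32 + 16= r*(84*s + 336) - 36*s - 144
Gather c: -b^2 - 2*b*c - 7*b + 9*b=-b^2 - 2*b*c + 2*b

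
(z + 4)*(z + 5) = z^2 + 9*z + 20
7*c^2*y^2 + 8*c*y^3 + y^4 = y^2*(c + y)*(7*c + y)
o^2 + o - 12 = (o - 3)*(o + 4)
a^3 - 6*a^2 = a^2*(a - 6)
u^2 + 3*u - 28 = (u - 4)*(u + 7)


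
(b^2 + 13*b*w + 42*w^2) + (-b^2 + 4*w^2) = 13*b*w + 46*w^2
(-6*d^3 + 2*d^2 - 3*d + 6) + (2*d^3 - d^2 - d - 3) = -4*d^3 + d^2 - 4*d + 3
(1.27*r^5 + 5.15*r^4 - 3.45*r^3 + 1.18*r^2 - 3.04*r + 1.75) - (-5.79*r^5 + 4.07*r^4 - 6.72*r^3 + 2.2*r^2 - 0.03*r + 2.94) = 7.06*r^5 + 1.08*r^4 + 3.27*r^3 - 1.02*r^2 - 3.01*r - 1.19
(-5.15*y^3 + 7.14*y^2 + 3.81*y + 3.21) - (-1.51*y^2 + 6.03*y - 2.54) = -5.15*y^3 + 8.65*y^2 - 2.22*y + 5.75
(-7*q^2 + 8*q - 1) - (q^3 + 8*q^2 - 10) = -q^3 - 15*q^2 + 8*q + 9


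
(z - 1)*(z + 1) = z^2 - 1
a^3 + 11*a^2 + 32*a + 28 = (a + 2)^2*(a + 7)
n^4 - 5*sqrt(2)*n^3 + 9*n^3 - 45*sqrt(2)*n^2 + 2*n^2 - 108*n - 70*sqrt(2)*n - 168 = (n + 2)*(n + 7)*(n - 6*sqrt(2))*(n + sqrt(2))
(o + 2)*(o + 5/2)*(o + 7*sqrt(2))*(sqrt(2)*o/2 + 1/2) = sqrt(2)*o^4/2 + 9*sqrt(2)*o^3/4 + 15*o^3/2 + 6*sqrt(2)*o^2 + 135*o^2/4 + 63*sqrt(2)*o/4 + 75*o/2 + 35*sqrt(2)/2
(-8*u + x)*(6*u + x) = -48*u^2 - 2*u*x + x^2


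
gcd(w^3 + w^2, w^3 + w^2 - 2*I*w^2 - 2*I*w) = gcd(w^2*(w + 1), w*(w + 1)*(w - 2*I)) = w^2 + w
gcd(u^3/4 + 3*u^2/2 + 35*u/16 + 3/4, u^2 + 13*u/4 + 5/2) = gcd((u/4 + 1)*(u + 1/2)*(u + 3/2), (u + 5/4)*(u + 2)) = 1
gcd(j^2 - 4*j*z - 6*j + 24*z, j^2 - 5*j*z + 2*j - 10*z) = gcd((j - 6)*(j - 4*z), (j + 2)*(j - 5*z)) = 1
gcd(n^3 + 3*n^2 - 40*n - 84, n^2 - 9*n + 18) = n - 6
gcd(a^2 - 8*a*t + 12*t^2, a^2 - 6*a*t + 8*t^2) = -a + 2*t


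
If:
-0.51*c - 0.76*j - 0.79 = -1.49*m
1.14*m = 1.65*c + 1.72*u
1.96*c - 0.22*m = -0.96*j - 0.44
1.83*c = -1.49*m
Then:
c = -0.77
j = 1.33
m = 0.94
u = 1.36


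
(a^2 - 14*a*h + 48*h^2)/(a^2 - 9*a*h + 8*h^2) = (a - 6*h)/(a - h)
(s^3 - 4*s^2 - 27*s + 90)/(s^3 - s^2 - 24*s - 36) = (s^2 + 2*s - 15)/(s^2 + 5*s + 6)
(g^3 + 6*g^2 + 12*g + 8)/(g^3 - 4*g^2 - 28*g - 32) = (g + 2)/(g - 8)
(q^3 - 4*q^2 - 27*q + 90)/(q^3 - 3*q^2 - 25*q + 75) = (q - 6)/(q - 5)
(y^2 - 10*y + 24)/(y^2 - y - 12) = (y - 6)/(y + 3)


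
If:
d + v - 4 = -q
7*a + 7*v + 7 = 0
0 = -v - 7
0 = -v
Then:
No Solution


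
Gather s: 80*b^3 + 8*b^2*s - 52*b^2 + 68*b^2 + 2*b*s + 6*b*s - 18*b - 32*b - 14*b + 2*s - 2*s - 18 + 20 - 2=80*b^3 + 16*b^2 - 64*b + s*(8*b^2 + 8*b)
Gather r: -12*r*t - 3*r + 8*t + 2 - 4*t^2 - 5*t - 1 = r*(-12*t - 3) - 4*t^2 + 3*t + 1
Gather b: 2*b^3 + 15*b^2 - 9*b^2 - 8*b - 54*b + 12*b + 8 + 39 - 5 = 2*b^3 + 6*b^2 - 50*b + 42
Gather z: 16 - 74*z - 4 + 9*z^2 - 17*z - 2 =9*z^2 - 91*z + 10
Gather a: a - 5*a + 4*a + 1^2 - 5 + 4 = 0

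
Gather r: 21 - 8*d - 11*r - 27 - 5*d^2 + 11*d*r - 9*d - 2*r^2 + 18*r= -5*d^2 - 17*d - 2*r^2 + r*(11*d + 7) - 6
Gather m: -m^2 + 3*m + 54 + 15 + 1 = -m^2 + 3*m + 70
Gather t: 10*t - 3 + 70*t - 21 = 80*t - 24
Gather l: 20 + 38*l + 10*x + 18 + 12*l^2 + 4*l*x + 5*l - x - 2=12*l^2 + l*(4*x + 43) + 9*x + 36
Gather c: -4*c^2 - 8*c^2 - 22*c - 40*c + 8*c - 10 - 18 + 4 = -12*c^2 - 54*c - 24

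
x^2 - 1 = (x - 1)*(x + 1)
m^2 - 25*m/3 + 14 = (m - 6)*(m - 7/3)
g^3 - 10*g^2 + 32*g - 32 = (g - 4)^2*(g - 2)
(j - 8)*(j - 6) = j^2 - 14*j + 48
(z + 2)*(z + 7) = z^2 + 9*z + 14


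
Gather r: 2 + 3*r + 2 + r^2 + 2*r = r^2 + 5*r + 4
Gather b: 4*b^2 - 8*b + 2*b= 4*b^2 - 6*b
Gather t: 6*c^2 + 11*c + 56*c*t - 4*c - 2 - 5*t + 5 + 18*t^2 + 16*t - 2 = 6*c^2 + 7*c + 18*t^2 + t*(56*c + 11) + 1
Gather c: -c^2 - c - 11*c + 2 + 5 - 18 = -c^2 - 12*c - 11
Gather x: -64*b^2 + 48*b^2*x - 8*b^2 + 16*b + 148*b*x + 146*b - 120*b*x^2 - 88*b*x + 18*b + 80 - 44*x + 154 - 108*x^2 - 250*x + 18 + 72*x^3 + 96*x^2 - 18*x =-72*b^2 + 180*b + 72*x^3 + x^2*(-120*b - 12) + x*(48*b^2 + 60*b - 312) + 252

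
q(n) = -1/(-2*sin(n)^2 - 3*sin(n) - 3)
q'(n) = -(4*sin(n)*cos(n) + 3*cos(n))/(-2*sin(n)^2 - 3*sin(n) - 3)^2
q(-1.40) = 0.50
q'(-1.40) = 0.04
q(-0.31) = 0.44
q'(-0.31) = -0.33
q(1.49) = 0.13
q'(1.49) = -0.01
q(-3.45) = 0.24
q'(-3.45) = 0.24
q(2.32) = 0.16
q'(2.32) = 0.10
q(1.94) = 0.13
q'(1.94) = 0.04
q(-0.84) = 0.53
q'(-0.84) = -0.00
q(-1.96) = 0.52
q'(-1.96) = -0.07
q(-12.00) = 0.19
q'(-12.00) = -0.16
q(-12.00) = 0.19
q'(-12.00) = -0.16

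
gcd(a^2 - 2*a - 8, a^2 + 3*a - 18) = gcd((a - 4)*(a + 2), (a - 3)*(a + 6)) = 1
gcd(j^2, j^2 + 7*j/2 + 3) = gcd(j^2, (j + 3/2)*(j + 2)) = 1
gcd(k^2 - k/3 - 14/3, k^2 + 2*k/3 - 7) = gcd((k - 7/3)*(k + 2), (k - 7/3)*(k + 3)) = k - 7/3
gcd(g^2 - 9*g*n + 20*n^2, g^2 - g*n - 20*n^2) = g - 5*n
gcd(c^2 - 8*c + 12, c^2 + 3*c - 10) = c - 2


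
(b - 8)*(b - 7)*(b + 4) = b^3 - 11*b^2 - 4*b + 224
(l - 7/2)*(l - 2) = l^2 - 11*l/2 + 7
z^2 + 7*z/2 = z*(z + 7/2)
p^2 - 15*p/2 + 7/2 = (p - 7)*(p - 1/2)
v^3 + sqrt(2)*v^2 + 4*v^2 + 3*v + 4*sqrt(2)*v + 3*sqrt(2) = (v + 1)*(v + 3)*(v + sqrt(2))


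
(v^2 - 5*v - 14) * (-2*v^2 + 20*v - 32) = -2*v^4 + 30*v^3 - 104*v^2 - 120*v + 448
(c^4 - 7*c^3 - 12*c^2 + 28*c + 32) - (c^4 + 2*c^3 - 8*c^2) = -9*c^3 - 4*c^2 + 28*c + 32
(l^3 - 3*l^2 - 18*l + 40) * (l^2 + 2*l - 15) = l^5 - l^4 - 39*l^3 + 49*l^2 + 350*l - 600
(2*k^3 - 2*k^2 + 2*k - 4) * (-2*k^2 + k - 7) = -4*k^5 + 6*k^4 - 20*k^3 + 24*k^2 - 18*k + 28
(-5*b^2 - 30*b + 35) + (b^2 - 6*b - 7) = -4*b^2 - 36*b + 28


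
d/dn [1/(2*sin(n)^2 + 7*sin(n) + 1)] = -(4*sin(n) + 7)*cos(n)/(7*sin(n) - cos(2*n) + 2)^2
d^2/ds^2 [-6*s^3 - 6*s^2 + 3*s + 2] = -36*s - 12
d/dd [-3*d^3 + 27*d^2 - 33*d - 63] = -9*d^2 + 54*d - 33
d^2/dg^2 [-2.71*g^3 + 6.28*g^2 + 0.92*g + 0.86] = 12.56 - 16.26*g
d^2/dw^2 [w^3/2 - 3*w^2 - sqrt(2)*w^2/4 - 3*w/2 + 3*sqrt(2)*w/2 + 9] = 3*w - 6 - sqrt(2)/2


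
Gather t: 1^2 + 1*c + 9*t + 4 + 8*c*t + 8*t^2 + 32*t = c + 8*t^2 + t*(8*c + 41) + 5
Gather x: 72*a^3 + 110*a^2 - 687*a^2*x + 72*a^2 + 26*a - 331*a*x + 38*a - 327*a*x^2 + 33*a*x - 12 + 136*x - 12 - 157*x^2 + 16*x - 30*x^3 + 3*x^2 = 72*a^3 + 182*a^2 + 64*a - 30*x^3 + x^2*(-327*a - 154) + x*(-687*a^2 - 298*a + 152) - 24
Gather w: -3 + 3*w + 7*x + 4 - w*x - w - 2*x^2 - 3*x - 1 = w*(2 - x) - 2*x^2 + 4*x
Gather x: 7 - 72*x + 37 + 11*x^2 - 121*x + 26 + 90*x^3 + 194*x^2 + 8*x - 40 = 90*x^3 + 205*x^2 - 185*x + 30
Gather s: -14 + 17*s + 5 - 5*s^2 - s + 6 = -5*s^2 + 16*s - 3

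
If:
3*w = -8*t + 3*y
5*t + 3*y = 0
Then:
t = -3*y/5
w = 13*y/5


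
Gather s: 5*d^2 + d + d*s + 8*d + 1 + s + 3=5*d^2 + 9*d + s*(d + 1) + 4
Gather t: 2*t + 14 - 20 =2*t - 6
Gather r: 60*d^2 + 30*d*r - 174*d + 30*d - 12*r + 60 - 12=60*d^2 - 144*d + r*(30*d - 12) + 48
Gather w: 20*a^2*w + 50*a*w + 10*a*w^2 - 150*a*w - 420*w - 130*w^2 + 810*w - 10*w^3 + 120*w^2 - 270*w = -10*w^3 + w^2*(10*a - 10) + w*(20*a^2 - 100*a + 120)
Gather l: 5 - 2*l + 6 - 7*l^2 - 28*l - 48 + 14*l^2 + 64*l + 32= 7*l^2 + 34*l - 5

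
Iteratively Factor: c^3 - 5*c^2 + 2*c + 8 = (c - 2)*(c^2 - 3*c - 4) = (c - 2)*(c + 1)*(c - 4)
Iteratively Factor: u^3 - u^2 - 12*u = (u + 3)*(u^2 - 4*u) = (u - 4)*(u + 3)*(u)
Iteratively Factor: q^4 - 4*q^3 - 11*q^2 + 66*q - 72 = (q - 3)*(q^3 - q^2 - 14*q + 24) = (q - 3)*(q + 4)*(q^2 - 5*q + 6) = (q - 3)^2*(q + 4)*(q - 2)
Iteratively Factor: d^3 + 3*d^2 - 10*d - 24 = (d + 4)*(d^2 - d - 6) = (d - 3)*(d + 4)*(d + 2)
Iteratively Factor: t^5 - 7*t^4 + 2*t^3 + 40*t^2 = (t - 4)*(t^4 - 3*t^3 - 10*t^2) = t*(t - 4)*(t^3 - 3*t^2 - 10*t) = t*(t - 5)*(t - 4)*(t^2 + 2*t) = t^2*(t - 5)*(t - 4)*(t + 2)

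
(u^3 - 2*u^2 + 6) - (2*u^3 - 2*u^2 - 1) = 7 - u^3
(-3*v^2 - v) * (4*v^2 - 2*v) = -12*v^4 + 2*v^3 + 2*v^2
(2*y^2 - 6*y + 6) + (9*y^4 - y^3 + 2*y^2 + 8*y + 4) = 9*y^4 - y^3 + 4*y^2 + 2*y + 10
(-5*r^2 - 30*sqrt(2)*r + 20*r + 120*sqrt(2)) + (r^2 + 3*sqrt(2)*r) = -4*r^2 - 27*sqrt(2)*r + 20*r + 120*sqrt(2)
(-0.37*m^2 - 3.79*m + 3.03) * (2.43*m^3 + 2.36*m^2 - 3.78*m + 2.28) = -0.8991*m^5 - 10.0829*m^4 - 0.1829*m^3 + 20.6334*m^2 - 20.0946*m + 6.9084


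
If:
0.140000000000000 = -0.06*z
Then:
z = -2.33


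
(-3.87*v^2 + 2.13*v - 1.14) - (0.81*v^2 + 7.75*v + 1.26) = -4.68*v^2 - 5.62*v - 2.4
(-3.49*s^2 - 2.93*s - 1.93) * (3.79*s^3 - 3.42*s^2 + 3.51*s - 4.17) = -13.2271*s^5 + 0.831099999999999*s^4 - 9.544*s^3 + 10.8696*s^2 + 5.4438*s + 8.0481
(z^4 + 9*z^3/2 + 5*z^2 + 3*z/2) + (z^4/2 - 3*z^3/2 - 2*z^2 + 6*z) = 3*z^4/2 + 3*z^3 + 3*z^2 + 15*z/2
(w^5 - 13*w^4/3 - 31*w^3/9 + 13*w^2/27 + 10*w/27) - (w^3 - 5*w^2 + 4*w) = w^5 - 13*w^4/3 - 40*w^3/9 + 148*w^2/27 - 98*w/27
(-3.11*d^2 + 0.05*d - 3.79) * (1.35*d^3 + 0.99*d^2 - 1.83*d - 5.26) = -4.1985*d^5 - 3.0114*d^4 + 0.6243*d^3 + 12.515*d^2 + 6.6727*d + 19.9354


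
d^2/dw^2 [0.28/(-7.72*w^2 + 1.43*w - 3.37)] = (33.375104*w^2 - 6.182176*w - 0.28*(15.44*w - 1.43)*(30.88*w - 2.86) + 14.569184)/(7.72*w^2 - 1.43*w + 3.37)^3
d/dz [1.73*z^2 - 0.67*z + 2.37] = 3.46*z - 0.67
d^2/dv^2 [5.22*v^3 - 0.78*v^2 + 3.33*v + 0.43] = 31.32*v - 1.56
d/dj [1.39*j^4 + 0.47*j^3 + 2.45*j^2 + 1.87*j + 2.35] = 5.56*j^3 + 1.41*j^2 + 4.9*j + 1.87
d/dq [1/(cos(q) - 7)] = sin(q)/(cos(q) - 7)^2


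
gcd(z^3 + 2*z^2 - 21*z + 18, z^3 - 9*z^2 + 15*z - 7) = z - 1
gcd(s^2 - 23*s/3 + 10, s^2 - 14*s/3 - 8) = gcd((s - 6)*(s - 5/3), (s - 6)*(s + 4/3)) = s - 6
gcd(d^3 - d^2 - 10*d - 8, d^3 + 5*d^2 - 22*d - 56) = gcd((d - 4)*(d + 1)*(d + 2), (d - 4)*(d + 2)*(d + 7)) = d^2 - 2*d - 8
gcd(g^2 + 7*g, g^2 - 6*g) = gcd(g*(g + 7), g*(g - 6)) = g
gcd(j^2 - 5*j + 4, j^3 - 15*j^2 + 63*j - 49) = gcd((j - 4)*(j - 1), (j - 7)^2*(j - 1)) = j - 1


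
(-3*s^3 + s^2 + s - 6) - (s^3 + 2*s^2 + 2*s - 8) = -4*s^3 - s^2 - s + 2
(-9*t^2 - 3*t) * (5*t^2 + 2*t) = -45*t^4 - 33*t^3 - 6*t^2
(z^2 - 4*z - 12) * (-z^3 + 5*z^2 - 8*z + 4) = -z^5 + 9*z^4 - 16*z^3 - 24*z^2 + 80*z - 48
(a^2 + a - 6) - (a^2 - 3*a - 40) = 4*a + 34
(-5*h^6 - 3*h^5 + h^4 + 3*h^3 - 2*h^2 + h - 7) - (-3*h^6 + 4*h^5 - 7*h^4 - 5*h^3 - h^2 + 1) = -2*h^6 - 7*h^5 + 8*h^4 + 8*h^3 - h^2 + h - 8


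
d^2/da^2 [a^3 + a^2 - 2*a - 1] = 6*a + 2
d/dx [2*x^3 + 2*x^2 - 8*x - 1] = 6*x^2 + 4*x - 8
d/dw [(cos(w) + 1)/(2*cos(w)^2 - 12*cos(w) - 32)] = (cos(w)^2 + 2*cos(w) + 10)*sin(w)/(2*(sin(w)^2 + 6*cos(w) + 15)^2)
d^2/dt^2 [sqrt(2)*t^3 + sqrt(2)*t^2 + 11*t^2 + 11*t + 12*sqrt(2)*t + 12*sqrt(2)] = 6*sqrt(2)*t + 2*sqrt(2) + 22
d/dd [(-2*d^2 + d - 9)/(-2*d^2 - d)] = (4*d^2 - 36*d - 9)/(d^2*(4*d^2 + 4*d + 1))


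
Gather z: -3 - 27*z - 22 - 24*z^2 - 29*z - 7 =-24*z^2 - 56*z - 32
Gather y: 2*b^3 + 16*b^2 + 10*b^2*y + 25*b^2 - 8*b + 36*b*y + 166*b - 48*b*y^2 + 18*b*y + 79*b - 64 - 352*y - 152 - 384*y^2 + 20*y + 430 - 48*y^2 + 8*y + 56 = 2*b^3 + 41*b^2 + 237*b + y^2*(-48*b - 432) + y*(10*b^2 + 54*b - 324) + 270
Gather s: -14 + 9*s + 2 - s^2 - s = -s^2 + 8*s - 12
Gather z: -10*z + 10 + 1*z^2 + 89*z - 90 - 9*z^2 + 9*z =-8*z^2 + 88*z - 80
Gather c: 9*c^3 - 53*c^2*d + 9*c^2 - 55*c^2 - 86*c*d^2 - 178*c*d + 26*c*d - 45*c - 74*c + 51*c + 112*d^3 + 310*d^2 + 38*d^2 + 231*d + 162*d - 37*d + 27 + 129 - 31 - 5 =9*c^3 + c^2*(-53*d - 46) + c*(-86*d^2 - 152*d - 68) + 112*d^3 + 348*d^2 + 356*d + 120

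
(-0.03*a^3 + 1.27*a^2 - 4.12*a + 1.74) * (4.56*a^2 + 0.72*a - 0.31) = -0.1368*a^5 + 5.7696*a^4 - 17.8635*a^3 + 4.5743*a^2 + 2.53*a - 0.5394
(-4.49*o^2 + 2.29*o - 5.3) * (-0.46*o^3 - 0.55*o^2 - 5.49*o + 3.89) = 2.0654*o^5 + 1.4161*o^4 + 25.8286*o^3 - 27.1232*o^2 + 38.0051*o - 20.617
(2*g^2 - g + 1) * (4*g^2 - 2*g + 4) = 8*g^4 - 8*g^3 + 14*g^2 - 6*g + 4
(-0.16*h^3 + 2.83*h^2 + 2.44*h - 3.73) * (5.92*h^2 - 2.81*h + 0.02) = -0.9472*h^5 + 17.2032*h^4 + 6.4893*h^3 - 28.8814*h^2 + 10.5301*h - 0.0746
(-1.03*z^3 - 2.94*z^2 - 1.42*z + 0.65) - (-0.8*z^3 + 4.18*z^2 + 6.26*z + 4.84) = -0.23*z^3 - 7.12*z^2 - 7.68*z - 4.19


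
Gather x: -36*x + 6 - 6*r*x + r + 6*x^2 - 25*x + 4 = r + 6*x^2 + x*(-6*r - 61) + 10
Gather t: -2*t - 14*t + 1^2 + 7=8 - 16*t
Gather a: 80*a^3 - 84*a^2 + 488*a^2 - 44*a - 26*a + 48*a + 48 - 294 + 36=80*a^3 + 404*a^2 - 22*a - 210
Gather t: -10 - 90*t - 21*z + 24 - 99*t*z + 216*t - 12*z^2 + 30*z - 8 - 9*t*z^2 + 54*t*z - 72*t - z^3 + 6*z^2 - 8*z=t*(-9*z^2 - 45*z + 54) - z^3 - 6*z^2 + z + 6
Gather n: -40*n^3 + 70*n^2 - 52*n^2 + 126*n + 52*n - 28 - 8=-40*n^3 + 18*n^2 + 178*n - 36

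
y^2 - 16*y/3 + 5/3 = (y - 5)*(y - 1/3)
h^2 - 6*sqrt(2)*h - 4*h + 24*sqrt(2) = (h - 4)*(h - 6*sqrt(2))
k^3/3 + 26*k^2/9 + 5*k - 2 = (k/3 + 1)*(k - 1/3)*(k + 6)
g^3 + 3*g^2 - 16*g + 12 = (g - 2)*(g - 1)*(g + 6)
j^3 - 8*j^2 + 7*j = j*(j - 7)*(j - 1)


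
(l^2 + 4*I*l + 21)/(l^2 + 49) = (l - 3*I)/(l - 7*I)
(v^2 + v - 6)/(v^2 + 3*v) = (v - 2)/v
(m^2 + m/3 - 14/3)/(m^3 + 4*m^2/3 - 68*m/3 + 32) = (3*m + 7)/(3*m^2 + 10*m - 48)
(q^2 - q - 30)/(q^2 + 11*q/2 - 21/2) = 2*(q^2 - q - 30)/(2*q^2 + 11*q - 21)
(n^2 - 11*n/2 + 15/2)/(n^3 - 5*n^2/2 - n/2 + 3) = (2*n^2 - 11*n + 15)/(2*n^3 - 5*n^2 - n + 6)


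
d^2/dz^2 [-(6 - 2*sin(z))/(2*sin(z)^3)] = (-4*sin(z)^3 + 27*sin(z)^2 + 6*sin(z) - 36)/sin(z)^5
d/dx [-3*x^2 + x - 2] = 1 - 6*x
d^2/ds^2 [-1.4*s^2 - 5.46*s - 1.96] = -2.80000000000000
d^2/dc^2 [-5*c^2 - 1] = -10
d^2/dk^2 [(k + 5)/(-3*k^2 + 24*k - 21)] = 2*(-4*(k - 4)^2*(k + 5) + 3*(k - 1)*(k^2 - 8*k + 7))/(3*(k^2 - 8*k + 7)^3)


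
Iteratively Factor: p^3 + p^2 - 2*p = (p + 2)*(p^2 - p) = p*(p + 2)*(p - 1)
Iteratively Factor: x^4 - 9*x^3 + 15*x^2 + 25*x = (x - 5)*(x^3 - 4*x^2 - 5*x) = x*(x - 5)*(x^2 - 4*x - 5) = x*(x - 5)^2*(x + 1)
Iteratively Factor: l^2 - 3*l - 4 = (l - 4)*(l + 1)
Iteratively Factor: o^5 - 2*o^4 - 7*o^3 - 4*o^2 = (o)*(o^4 - 2*o^3 - 7*o^2 - 4*o) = o*(o + 1)*(o^3 - 3*o^2 - 4*o) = o^2*(o + 1)*(o^2 - 3*o - 4) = o^2*(o + 1)^2*(o - 4)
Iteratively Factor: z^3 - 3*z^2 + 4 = (z + 1)*(z^2 - 4*z + 4) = (z - 2)*(z + 1)*(z - 2)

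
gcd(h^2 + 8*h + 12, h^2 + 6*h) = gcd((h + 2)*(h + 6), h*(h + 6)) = h + 6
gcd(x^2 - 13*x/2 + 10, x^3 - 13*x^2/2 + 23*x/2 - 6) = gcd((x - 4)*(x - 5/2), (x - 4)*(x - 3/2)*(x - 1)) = x - 4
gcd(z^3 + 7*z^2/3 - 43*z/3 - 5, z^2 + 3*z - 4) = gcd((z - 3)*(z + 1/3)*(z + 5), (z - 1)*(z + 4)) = 1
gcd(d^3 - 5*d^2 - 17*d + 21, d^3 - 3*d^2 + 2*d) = d - 1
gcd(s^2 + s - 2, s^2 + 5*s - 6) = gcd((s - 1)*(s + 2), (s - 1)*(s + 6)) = s - 1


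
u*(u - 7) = u^2 - 7*u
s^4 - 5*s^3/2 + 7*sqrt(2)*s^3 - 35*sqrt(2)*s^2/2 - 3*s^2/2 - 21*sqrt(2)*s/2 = s*(s - 3)*(s + 1/2)*(s + 7*sqrt(2))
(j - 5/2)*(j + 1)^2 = j^3 - j^2/2 - 4*j - 5/2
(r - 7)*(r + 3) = r^2 - 4*r - 21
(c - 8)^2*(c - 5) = c^3 - 21*c^2 + 144*c - 320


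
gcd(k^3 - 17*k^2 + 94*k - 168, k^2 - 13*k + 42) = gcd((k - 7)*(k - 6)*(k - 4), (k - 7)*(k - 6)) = k^2 - 13*k + 42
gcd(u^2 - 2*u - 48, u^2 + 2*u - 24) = u + 6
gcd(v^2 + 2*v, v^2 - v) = v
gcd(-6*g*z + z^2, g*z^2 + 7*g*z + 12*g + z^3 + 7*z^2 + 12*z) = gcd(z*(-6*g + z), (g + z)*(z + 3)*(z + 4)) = 1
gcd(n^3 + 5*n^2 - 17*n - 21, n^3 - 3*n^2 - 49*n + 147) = n^2 + 4*n - 21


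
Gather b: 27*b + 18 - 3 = 27*b + 15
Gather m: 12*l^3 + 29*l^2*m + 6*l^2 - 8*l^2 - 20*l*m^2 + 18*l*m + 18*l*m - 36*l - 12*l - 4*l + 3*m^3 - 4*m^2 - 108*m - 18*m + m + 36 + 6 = 12*l^3 - 2*l^2 - 52*l + 3*m^3 + m^2*(-20*l - 4) + m*(29*l^2 + 36*l - 125) + 42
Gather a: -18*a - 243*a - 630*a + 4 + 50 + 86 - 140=-891*a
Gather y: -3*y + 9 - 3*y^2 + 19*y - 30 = -3*y^2 + 16*y - 21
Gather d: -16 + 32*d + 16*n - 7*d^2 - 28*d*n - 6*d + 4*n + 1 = -7*d^2 + d*(26 - 28*n) + 20*n - 15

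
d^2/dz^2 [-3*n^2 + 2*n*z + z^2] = 2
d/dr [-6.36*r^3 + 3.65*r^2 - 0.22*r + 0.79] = -19.08*r^2 + 7.3*r - 0.22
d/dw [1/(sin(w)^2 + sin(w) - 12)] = -(2*sin(w) + 1)*cos(w)/(sin(w)^2 + sin(w) - 12)^2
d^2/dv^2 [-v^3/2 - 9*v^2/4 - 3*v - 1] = -3*v - 9/2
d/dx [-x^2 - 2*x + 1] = -2*x - 2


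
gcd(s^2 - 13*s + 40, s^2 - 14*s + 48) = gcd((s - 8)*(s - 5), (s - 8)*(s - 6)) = s - 8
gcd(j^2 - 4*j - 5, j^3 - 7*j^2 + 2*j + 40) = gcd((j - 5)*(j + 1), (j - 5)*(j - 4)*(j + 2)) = j - 5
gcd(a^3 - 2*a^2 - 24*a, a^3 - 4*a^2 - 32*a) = a^2 + 4*a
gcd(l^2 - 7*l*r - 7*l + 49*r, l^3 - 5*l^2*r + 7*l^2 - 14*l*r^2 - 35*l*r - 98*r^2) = -l + 7*r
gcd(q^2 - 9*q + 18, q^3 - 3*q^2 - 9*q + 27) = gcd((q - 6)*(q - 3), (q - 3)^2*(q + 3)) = q - 3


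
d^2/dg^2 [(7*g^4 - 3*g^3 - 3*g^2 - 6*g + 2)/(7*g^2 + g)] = 2*(343*g^6 + 147*g^5 + 21*g^4 - 276*g^3 + 294*g^2 + 42*g + 2)/(g^3*(343*g^3 + 147*g^2 + 21*g + 1))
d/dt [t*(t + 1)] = 2*t + 1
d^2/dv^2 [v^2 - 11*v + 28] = 2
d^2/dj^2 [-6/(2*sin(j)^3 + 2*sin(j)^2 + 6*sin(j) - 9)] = 12*(18*sin(j)^6 + 22*sin(j)^5 - 4*sin(j)^4 + 67*sin(j)^3 + 6*sin(j)^2 - 63*sin(j) - 54)/(2*sin(j)^3 + 2*sin(j)^2 + 6*sin(j) - 9)^3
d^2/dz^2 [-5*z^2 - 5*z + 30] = -10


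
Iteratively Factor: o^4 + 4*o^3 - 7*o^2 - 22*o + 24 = (o + 3)*(o^3 + o^2 - 10*o + 8) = (o + 3)*(o + 4)*(o^2 - 3*o + 2) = (o - 1)*(o + 3)*(o + 4)*(o - 2)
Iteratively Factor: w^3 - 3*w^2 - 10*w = (w - 5)*(w^2 + 2*w) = (w - 5)*(w + 2)*(w)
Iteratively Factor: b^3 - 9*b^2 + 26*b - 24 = (b - 3)*(b^2 - 6*b + 8) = (b - 3)*(b - 2)*(b - 4)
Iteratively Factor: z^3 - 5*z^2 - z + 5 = (z + 1)*(z^2 - 6*z + 5) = (z - 1)*(z + 1)*(z - 5)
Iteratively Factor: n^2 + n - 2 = (n - 1)*(n + 2)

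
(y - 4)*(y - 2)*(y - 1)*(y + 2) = y^4 - 5*y^3 + 20*y - 16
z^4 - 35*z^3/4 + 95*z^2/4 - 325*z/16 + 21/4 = (z - 4)*(z - 7/2)*(z - 3/4)*(z - 1/2)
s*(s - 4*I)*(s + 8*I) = s^3 + 4*I*s^2 + 32*s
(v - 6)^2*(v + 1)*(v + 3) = v^4 - 8*v^3 - 9*v^2 + 108*v + 108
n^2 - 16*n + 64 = (n - 8)^2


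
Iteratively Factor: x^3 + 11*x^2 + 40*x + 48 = (x + 3)*(x^2 + 8*x + 16) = (x + 3)*(x + 4)*(x + 4)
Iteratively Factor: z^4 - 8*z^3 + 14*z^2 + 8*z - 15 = (z - 1)*(z^3 - 7*z^2 + 7*z + 15) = (z - 5)*(z - 1)*(z^2 - 2*z - 3) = (z - 5)*(z - 3)*(z - 1)*(z + 1)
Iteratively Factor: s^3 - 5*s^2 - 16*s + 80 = (s + 4)*(s^2 - 9*s + 20) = (s - 5)*(s + 4)*(s - 4)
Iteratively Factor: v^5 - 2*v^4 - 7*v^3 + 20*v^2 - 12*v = (v - 1)*(v^4 - v^3 - 8*v^2 + 12*v) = (v - 2)*(v - 1)*(v^3 + v^2 - 6*v) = (v - 2)^2*(v - 1)*(v^2 + 3*v) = v*(v - 2)^2*(v - 1)*(v + 3)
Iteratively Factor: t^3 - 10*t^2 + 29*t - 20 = (t - 1)*(t^2 - 9*t + 20) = (t - 5)*(t - 1)*(t - 4)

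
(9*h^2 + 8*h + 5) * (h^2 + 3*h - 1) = 9*h^4 + 35*h^3 + 20*h^2 + 7*h - 5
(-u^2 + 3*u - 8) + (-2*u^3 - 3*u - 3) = -2*u^3 - u^2 - 11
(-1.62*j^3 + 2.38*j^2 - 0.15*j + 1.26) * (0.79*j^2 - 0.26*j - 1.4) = -1.2798*j^5 + 2.3014*j^4 + 1.5307*j^3 - 2.2976*j^2 - 0.1176*j - 1.764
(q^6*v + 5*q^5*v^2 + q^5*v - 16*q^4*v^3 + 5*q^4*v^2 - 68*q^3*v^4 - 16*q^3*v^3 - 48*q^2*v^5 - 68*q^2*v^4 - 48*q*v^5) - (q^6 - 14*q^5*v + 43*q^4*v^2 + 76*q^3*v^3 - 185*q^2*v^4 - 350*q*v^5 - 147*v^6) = q^6*v - q^6 + 5*q^5*v^2 + 15*q^5*v - 16*q^4*v^3 - 38*q^4*v^2 - 68*q^3*v^4 - 92*q^3*v^3 - 48*q^2*v^5 + 117*q^2*v^4 + 302*q*v^5 + 147*v^6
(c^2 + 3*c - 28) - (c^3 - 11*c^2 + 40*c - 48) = -c^3 + 12*c^2 - 37*c + 20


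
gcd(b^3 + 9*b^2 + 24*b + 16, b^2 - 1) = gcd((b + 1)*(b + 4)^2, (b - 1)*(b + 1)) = b + 1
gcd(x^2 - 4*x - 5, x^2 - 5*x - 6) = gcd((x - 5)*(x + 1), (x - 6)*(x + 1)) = x + 1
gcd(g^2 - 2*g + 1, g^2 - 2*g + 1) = g^2 - 2*g + 1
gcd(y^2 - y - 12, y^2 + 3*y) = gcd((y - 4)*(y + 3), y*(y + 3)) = y + 3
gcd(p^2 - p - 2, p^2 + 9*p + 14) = 1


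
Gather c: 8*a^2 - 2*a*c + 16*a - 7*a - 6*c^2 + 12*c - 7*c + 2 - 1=8*a^2 + 9*a - 6*c^2 + c*(5 - 2*a) + 1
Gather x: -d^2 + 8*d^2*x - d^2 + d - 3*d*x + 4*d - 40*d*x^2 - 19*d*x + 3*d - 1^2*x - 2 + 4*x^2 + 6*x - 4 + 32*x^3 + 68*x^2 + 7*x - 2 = -2*d^2 + 8*d + 32*x^3 + x^2*(72 - 40*d) + x*(8*d^2 - 22*d + 12) - 8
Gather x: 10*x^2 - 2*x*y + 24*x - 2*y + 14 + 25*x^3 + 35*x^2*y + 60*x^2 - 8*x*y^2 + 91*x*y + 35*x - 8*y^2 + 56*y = 25*x^3 + x^2*(35*y + 70) + x*(-8*y^2 + 89*y + 59) - 8*y^2 + 54*y + 14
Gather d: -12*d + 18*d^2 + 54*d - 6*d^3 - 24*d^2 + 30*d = -6*d^3 - 6*d^2 + 72*d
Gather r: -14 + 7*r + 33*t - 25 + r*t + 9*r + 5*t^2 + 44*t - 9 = r*(t + 16) + 5*t^2 + 77*t - 48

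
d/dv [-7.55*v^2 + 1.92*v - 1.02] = 1.92 - 15.1*v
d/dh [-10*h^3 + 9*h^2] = 6*h*(3 - 5*h)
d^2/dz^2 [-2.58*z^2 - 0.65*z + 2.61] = -5.16000000000000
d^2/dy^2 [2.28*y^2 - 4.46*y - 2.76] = 4.56000000000000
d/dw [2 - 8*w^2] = -16*w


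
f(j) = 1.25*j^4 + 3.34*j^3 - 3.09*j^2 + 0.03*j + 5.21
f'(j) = 5.0*j^3 + 10.02*j^2 - 6.18*j + 0.03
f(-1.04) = -0.46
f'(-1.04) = 11.67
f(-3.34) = 1.75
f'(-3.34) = -53.85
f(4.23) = 603.04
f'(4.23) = 531.61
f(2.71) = 116.49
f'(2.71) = 156.38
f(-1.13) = -1.55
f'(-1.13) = 12.59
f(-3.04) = -10.51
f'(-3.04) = -29.05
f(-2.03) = -14.30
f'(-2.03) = 12.04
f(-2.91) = -13.71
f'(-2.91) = -20.35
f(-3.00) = -11.62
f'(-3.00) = -26.25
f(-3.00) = -11.62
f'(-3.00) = -26.25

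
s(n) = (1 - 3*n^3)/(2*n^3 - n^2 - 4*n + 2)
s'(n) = -9*n^2/(2*n^3 - n^2 - 4*n + 2) + (1 - 3*n^3)*(-6*n^2 + 2*n + 4)/(2*n^3 - n^2 - 4*n + 2)^2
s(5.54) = -1.76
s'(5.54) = 0.07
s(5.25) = -1.78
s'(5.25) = 0.09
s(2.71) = -2.49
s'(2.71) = 0.85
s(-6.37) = -1.46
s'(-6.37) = -0.01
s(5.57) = -1.76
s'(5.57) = 0.07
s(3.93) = -1.96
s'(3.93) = 0.21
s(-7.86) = -1.46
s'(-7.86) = -0.00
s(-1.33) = 9.53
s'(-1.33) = -123.27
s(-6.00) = -1.47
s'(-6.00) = -0.01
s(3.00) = -2.29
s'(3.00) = 0.56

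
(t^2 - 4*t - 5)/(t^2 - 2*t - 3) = (t - 5)/(t - 3)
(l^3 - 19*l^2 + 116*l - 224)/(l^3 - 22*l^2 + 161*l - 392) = (l - 4)/(l - 7)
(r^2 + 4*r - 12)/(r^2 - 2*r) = (r + 6)/r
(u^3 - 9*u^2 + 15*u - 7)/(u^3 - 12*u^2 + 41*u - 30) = (u^2 - 8*u + 7)/(u^2 - 11*u + 30)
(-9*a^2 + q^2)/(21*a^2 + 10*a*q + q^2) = (-3*a + q)/(7*a + q)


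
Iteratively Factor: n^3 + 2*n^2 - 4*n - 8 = (n + 2)*(n^2 - 4) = (n + 2)^2*(n - 2)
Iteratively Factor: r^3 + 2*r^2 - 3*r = (r - 1)*(r^2 + 3*r) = (r - 1)*(r + 3)*(r)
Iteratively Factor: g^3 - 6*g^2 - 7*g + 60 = (g + 3)*(g^2 - 9*g + 20) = (g - 4)*(g + 3)*(g - 5)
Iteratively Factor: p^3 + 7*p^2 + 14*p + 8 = (p + 4)*(p^2 + 3*p + 2) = (p + 1)*(p + 4)*(p + 2)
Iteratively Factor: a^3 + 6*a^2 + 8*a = (a + 4)*(a^2 + 2*a) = (a + 2)*(a + 4)*(a)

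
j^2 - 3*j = j*(j - 3)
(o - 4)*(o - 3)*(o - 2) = o^3 - 9*o^2 + 26*o - 24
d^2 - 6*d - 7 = (d - 7)*(d + 1)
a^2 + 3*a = a*(a + 3)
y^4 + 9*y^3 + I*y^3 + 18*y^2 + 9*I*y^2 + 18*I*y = y*(y + 3)*(y + 6)*(y + I)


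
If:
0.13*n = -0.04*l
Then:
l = -3.25*n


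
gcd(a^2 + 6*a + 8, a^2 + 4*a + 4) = a + 2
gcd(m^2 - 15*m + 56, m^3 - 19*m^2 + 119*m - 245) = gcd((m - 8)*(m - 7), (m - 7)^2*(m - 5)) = m - 7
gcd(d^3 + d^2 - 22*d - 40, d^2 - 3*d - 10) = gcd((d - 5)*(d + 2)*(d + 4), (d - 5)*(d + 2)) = d^2 - 3*d - 10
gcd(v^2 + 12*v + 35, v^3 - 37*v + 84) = v + 7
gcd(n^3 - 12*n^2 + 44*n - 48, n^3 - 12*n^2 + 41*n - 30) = n - 6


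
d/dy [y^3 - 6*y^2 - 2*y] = 3*y^2 - 12*y - 2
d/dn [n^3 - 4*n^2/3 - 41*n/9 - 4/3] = 3*n^2 - 8*n/3 - 41/9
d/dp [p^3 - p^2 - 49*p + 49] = 3*p^2 - 2*p - 49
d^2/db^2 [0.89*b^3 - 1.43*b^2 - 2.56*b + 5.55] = 5.34*b - 2.86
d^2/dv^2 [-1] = 0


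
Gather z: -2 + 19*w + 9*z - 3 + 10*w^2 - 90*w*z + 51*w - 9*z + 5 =10*w^2 - 90*w*z + 70*w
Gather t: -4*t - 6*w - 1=-4*t - 6*w - 1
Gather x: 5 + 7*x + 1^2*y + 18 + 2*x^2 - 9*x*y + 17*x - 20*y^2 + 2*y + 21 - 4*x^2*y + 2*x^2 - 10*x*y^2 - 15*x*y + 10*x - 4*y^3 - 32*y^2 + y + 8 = x^2*(4 - 4*y) + x*(-10*y^2 - 24*y + 34) - 4*y^3 - 52*y^2 + 4*y + 52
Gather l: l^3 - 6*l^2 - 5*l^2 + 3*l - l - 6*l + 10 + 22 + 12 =l^3 - 11*l^2 - 4*l + 44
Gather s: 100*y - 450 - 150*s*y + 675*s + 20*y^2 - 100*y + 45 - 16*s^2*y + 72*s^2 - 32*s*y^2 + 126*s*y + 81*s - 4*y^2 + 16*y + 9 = s^2*(72 - 16*y) + s*(-32*y^2 - 24*y + 756) + 16*y^2 + 16*y - 396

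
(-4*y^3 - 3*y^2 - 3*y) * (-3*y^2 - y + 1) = 12*y^5 + 13*y^4 + 8*y^3 - 3*y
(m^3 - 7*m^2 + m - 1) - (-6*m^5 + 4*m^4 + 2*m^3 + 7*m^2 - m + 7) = 6*m^5 - 4*m^4 - m^3 - 14*m^2 + 2*m - 8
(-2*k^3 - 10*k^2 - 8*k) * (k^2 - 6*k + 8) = -2*k^5 + 2*k^4 + 36*k^3 - 32*k^2 - 64*k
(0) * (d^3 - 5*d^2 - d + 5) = 0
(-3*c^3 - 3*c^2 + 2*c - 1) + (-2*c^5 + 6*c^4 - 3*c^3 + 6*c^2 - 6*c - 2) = -2*c^5 + 6*c^4 - 6*c^3 + 3*c^2 - 4*c - 3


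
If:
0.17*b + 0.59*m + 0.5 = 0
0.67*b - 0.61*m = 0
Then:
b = -0.61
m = -0.67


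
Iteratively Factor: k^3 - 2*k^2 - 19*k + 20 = (k - 5)*(k^2 + 3*k - 4) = (k - 5)*(k + 4)*(k - 1)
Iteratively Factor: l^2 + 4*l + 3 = (l + 1)*(l + 3)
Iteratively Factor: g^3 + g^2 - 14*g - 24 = (g - 4)*(g^2 + 5*g + 6) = (g - 4)*(g + 3)*(g + 2)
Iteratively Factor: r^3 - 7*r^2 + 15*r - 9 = (r - 1)*(r^2 - 6*r + 9) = (r - 3)*(r - 1)*(r - 3)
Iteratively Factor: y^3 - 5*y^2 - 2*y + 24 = (y - 3)*(y^2 - 2*y - 8) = (y - 3)*(y + 2)*(y - 4)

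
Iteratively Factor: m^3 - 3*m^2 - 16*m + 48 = (m - 4)*(m^2 + m - 12) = (m - 4)*(m + 4)*(m - 3)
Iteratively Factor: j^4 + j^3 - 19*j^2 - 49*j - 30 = (j + 2)*(j^3 - j^2 - 17*j - 15) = (j + 1)*(j + 2)*(j^2 - 2*j - 15) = (j - 5)*(j + 1)*(j + 2)*(j + 3)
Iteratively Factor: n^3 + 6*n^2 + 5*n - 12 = (n - 1)*(n^2 + 7*n + 12) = (n - 1)*(n + 4)*(n + 3)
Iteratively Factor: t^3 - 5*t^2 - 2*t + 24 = (t + 2)*(t^2 - 7*t + 12) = (t - 4)*(t + 2)*(t - 3)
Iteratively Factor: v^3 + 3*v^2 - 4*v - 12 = (v + 3)*(v^2 - 4) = (v + 2)*(v + 3)*(v - 2)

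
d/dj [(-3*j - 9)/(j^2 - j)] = 3*(j^2 + 6*j - 3)/(j^2*(j^2 - 2*j + 1))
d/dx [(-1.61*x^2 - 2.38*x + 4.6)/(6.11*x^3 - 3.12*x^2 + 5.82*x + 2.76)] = (9.8371*x^4 + 29.0836*x^3 - 101.1138*x^2 + 19.8168*x - 33.3408)/(37.3321*x^6 - 38.1264*x^5 + 80.8548*x^4 - 2.5896*x^3 + 16.65*x^2 + 32.1264*x + 7.6176)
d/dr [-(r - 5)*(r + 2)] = 3 - 2*r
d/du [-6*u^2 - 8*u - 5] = -12*u - 8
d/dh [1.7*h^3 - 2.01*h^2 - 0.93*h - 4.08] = 5.1*h^2 - 4.02*h - 0.93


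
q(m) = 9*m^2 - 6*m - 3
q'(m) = 18*m - 6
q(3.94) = 113.07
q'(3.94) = 64.92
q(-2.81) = 84.92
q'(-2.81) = -56.58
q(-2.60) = 73.44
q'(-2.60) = -52.80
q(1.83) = 16.16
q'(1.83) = 26.94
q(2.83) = 52.10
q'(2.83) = 44.94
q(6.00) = 285.00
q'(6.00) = 102.00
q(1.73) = 13.56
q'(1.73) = 25.14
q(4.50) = 152.25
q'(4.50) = 75.00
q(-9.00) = 780.00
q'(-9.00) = -168.00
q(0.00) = -3.00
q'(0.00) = -6.00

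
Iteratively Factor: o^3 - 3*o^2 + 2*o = (o - 1)*(o^2 - 2*o) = (o - 2)*(o - 1)*(o)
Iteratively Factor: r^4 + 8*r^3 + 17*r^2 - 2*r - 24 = (r + 4)*(r^3 + 4*r^2 + r - 6) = (r - 1)*(r + 4)*(r^2 + 5*r + 6) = (r - 1)*(r + 2)*(r + 4)*(r + 3)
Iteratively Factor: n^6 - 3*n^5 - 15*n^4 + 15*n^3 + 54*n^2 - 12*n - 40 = (n + 2)*(n^5 - 5*n^4 - 5*n^3 + 25*n^2 + 4*n - 20) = (n - 2)*(n + 2)*(n^4 - 3*n^3 - 11*n^2 + 3*n + 10) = (n - 5)*(n - 2)*(n + 2)*(n^3 + 2*n^2 - n - 2) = (n - 5)*(n - 2)*(n - 1)*(n + 2)*(n^2 + 3*n + 2) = (n - 5)*(n - 2)*(n - 1)*(n + 2)^2*(n + 1)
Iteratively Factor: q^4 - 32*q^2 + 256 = (q - 4)*(q^3 + 4*q^2 - 16*q - 64) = (q - 4)*(q + 4)*(q^2 - 16) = (q - 4)*(q + 4)^2*(q - 4)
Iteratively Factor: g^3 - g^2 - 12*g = (g + 3)*(g^2 - 4*g) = (g - 4)*(g + 3)*(g)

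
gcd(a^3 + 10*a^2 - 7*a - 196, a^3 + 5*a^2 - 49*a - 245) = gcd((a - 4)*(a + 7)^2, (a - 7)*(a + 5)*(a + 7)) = a + 7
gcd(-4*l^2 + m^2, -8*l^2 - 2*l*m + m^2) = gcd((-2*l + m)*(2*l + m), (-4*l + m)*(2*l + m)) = 2*l + m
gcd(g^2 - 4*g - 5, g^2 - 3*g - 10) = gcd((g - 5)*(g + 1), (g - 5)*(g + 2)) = g - 5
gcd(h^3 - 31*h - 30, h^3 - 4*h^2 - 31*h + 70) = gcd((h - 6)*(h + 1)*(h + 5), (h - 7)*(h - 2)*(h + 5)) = h + 5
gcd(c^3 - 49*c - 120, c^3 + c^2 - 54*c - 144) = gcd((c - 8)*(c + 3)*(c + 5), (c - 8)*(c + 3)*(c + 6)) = c^2 - 5*c - 24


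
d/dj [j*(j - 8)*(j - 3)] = 3*j^2 - 22*j + 24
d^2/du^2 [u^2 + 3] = 2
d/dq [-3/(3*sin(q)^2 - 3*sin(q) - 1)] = 9*(2*sin(q) - 1)*cos(q)/(-3*sin(q)^2 + 3*sin(q) + 1)^2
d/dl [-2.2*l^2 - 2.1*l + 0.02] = -4.4*l - 2.1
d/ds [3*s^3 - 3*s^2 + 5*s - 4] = 9*s^2 - 6*s + 5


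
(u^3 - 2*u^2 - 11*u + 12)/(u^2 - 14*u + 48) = (u^3 - 2*u^2 - 11*u + 12)/(u^2 - 14*u + 48)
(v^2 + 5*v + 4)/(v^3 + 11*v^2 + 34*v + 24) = 1/(v + 6)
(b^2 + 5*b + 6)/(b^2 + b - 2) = (b + 3)/(b - 1)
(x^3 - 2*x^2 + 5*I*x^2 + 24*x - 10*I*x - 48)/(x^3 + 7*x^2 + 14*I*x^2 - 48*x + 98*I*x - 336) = (x^2 - x*(2 + 3*I) + 6*I)/(x^2 + x*(7 + 6*I) + 42*I)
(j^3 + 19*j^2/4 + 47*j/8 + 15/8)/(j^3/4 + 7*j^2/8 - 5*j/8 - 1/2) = (4*j^2 + 17*j + 15)/(j^2 + 3*j - 4)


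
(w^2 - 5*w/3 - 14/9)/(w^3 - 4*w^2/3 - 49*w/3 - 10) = (w - 7/3)/(w^2 - 2*w - 15)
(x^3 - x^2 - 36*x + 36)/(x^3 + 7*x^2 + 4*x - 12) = (x - 6)/(x + 2)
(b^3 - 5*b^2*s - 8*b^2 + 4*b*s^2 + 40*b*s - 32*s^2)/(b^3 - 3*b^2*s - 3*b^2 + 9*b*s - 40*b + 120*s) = (-b^2 + 5*b*s - 4*s^2)/(-b^2 + 3*b*s - 5*b + 15*s)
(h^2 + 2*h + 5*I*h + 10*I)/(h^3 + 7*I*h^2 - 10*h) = (h + 2)/(h*(h + 2*I))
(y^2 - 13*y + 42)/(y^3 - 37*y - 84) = (y - 6)/(y^2 + 7*y + 12)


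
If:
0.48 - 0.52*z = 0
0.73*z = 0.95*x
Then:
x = 0.71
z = 0.92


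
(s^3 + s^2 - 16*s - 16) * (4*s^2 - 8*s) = 4*s^5 - 4*s^4 - 72*s^3 + 64*s^2 + 128*s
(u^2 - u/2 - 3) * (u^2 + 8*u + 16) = u^4 + 15*u^3/2 + 9*u^2 - 32*u - 48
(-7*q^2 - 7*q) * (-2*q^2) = 14*q^4 + 14*q^3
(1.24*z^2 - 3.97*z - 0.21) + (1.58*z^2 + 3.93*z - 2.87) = 2.82*z^2 - 0.04*z - 3.08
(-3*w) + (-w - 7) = -4*w - 7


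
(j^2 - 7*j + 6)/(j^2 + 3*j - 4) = (j - 6)/(j + 4)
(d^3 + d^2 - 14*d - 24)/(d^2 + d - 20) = (d^2 + 5*d + 6)/(d + 5)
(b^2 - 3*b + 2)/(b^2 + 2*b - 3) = (b - 2)/(b + 3)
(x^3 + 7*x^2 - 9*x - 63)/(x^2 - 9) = x + 7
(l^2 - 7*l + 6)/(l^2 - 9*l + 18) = (l - 1)/(l - 3)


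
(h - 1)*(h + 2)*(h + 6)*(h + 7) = h^4 + 14*h^3 + 53*h^2 + 16*h - 84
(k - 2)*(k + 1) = k^2 - k - 2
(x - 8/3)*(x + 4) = x^2 + 4*x/3 - 32/3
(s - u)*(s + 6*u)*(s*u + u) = s^3*u + 5*s^2*u^2 + s^2*u - 6*s*u^3 + 5*s*u^2 - 6*u^3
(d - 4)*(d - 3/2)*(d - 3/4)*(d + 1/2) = d^4 - 23*d^3/4 + 7*d^2 + 9*d/16 - 9/4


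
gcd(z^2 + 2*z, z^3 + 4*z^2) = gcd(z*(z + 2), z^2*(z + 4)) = z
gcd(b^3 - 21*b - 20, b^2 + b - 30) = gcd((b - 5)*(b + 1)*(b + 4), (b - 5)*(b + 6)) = b - 5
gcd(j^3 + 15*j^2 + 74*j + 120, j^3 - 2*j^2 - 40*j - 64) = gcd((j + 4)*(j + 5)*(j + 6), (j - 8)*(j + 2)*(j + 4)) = j + 4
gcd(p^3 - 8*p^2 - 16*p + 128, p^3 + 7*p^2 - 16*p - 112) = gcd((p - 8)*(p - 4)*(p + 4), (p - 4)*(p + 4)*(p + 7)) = p^2 - 16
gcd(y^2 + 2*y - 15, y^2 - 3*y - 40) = y + 5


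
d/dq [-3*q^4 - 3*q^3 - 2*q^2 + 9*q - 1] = -12*q^3 - 9*q^2 - 4*q + 9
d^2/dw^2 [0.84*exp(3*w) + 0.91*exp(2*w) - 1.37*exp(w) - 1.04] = (7.56*exp(2*w) + 3.64*exp(w) - 1.37)*exp(w)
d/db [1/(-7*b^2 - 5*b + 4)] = (14*b + 5)/(7*b^2 + 5*b - 4)^2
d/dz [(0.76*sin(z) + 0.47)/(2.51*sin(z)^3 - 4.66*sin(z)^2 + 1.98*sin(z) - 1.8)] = (-3.8152*sin(z)^3 + 0.00250000000000083*sin(z)^2 + 4.3804*sin(z) - 2.2986)*cos(z)/(6.3001*sin(z)^6 - 23.3932*sin(z)^5 + 31.6552*sin(z)^4 - 27.4896*sin(z)^3 + 20.6964*sin(z)^2 - 7.128*sin(z) + 3.24)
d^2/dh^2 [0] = 0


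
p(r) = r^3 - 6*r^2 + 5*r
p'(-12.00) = 581.00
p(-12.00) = -2652.00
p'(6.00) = 41.00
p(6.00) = 30.00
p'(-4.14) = 106.10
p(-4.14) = -194.50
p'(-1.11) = 22.02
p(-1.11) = -14.31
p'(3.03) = -3.82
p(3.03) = -12.12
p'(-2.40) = 51.08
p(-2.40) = -60.38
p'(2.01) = -7.00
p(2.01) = -6.07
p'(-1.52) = 30.17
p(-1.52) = -24.97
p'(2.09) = -6.98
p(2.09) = -6.63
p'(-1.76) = 35.41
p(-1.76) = -32.84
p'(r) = 3*r^2 - 12*r + 5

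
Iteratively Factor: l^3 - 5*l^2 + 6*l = (l - 2)*(l^2 - 3*l) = (l - 3)*(l - 2)*(l)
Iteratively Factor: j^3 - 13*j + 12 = (j + 4)*(j^2 - 4*j + 3) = (j - 1)*(j + 4)*(j - 3)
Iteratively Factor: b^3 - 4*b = (b + 2)*(b^2 - 2*b) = b*(b + 2)*(b - 2)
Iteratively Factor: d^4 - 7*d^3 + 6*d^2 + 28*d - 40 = (d - 2)*(d^3 - 5*d^2 - 4*d + 20) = (d - 2)^2*(d^2 - 3*d - 10) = (d - 5)*(d - 2)^2*(d + 2)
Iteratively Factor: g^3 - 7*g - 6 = (g + 1)*(g^2 - g - 6) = (g - 3)*(g + 1)*(g + 2)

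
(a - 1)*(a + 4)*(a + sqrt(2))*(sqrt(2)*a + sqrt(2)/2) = sqrt(2)*a^4 + 2*a^3 + 7*sqrt(2)*a^3/2 - 5*sqrt(2)*a^2/2 + 7*a^2 - 5*a - 2*sqrt(2)*a - 4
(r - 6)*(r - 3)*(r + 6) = r^3 - 3*r^2 - 36*r + 108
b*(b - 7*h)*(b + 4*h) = b^3 - 3*b^2*h - 28*b*h^2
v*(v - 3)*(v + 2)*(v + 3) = v^4 + 2*v^3 - 9*v^2 - 18*v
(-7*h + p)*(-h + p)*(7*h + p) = 49*h^3 - 49*h^2*p - h*p^2 + p^3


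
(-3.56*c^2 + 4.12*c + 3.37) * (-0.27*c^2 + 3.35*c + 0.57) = 0.9612*c^4 - 13.0384*c^3 + 10.8629*c^2 + 13.6379*c + 1.9209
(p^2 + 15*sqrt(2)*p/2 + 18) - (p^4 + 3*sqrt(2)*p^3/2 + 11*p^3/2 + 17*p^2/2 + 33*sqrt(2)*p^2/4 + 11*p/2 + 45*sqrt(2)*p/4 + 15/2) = -p^4 - 11*p^3/2 - 3*sqrt(2)*p^3/2 - 33*sqrt(2)*p^2/4 - 15*p^2/2 - 11*p/2 - 15*sqrt(2)*p/4 + 21/2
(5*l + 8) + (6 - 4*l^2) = -4*l^2 + 5*l + 14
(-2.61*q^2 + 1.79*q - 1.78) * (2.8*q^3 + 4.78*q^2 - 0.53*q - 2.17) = -7.308*q^5 - 7.4638*q^4 + 4.9555*q^3 - 3.7934*q^2 - 2.9409*q + 3.8626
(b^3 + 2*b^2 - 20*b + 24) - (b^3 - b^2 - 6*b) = 3*b^2 - 14*b + 24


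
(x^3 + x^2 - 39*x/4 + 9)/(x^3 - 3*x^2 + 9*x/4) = (x + 4)/x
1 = 1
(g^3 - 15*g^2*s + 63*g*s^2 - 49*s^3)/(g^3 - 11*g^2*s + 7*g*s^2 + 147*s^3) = (g - s)/(g + 3*s)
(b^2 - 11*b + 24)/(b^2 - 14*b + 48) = (b - 3)/(b - 6)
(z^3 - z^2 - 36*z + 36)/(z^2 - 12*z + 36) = (z^2 + 5*z - 6)/(z - 6)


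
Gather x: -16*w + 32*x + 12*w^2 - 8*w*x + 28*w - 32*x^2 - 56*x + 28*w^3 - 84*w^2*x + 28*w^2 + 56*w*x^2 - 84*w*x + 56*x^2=28*w^3 + 40*w^2 + 12*w + x^2*(56*w + 24) + x*(-84*w^2 - 92*w - 24)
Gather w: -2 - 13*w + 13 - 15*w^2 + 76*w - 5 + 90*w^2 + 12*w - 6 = 75*w^2 + 75*w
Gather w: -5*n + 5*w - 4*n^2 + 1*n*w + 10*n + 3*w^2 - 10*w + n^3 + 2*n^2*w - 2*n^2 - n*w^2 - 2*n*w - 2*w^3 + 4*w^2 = n^3 - 6*n^2 + 5*n - 2*w^3 + w^2*(7 - n) + w*(2*n^2 - n - 5)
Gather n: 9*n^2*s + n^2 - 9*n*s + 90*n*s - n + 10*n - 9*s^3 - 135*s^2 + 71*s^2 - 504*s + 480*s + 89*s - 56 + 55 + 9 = n^2*(9*s + 1) + n*(81*s + 9) - 9*s^3 - 64*s^2 + 65*s + 8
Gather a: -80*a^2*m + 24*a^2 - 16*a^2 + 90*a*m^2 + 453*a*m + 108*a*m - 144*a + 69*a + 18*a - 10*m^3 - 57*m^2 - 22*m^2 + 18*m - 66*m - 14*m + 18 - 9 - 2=a^2*(8 - 80*m) + a*(90*m^2 + 561*m - 57) - 10*m^3 - 79*m^2 - 62*m + 7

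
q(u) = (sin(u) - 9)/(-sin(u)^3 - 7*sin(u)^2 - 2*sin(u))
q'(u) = (sin(u) - 9)*(3*sin(u)^2*cos(u) + 14*sin(u)*cos(u) + 2*cos(u))/(-sin(u)^3 - 7*sin(u)^2 - 2*sin(u))^2 + cos(u)/(-sin(u)^3 - 7*sin(u)^2 - 2*sin(u))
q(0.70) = 1.87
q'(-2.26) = -9.00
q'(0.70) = -4.11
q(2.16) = 1.15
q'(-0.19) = 274.04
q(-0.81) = 5.27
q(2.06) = 1.03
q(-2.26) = 4.51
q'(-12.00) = -7.31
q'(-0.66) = 29.35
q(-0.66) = 8.18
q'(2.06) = 1.08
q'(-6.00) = -41.36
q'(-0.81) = 12.58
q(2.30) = 1.42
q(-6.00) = 7.74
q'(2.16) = 1.50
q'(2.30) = 2.42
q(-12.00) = 2.61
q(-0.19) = -68.18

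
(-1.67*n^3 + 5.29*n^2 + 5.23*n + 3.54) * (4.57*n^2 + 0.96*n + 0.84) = -7.6319*n^5 + 22.5721*n^4 + 27.5767*n^3 + 25.6422*n^2 + 7.7916*n + 2.9736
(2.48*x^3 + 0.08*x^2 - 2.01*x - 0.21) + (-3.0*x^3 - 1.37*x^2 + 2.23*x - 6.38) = -0.52*x^3 - 1.29*x^2 + 0.22*x - 6.59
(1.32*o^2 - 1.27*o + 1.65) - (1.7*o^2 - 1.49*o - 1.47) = -0.38*o^2 + 0.22*o + 3.12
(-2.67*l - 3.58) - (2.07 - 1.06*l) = -1.61*l - 5.65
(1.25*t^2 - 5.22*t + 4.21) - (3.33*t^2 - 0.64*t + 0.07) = -2.08*t^2 - 4.58*t + 4.14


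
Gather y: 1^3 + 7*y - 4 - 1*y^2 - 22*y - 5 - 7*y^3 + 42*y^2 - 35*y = -7*y^3 + 41*y^2 - 50*y - 8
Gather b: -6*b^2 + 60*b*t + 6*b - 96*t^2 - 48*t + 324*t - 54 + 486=-6*b^2 + b*(60*t + 6) - 96*t^2 + 276*t + 432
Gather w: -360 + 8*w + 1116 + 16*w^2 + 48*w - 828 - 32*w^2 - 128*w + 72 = -16*w^2 - 72*w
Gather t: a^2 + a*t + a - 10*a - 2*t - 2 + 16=a^2 - 9*a + t*(a - 2) + 14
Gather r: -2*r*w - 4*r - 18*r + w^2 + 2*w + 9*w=r*(-2*w - 22) + w^2 + 11*w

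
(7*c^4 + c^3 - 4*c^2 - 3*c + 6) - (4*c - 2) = 7*c^4 + c^3 - 4*c^2 - 7*c + 8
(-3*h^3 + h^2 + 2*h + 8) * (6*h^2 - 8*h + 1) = -18*h^5 + 30*h^4 + h^3 + 33*h^2 - 62*h + 8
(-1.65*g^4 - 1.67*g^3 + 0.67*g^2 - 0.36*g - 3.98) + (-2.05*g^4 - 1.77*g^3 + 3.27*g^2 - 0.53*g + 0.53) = -3.7*g^4 - 3.44*g^3 + 3.94*g^2 - 0.89*g - 3.45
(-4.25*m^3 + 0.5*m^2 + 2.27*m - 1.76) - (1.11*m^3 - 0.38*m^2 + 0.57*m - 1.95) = -5.36*m^3 + 0.88*m^2 + 1.7*m + 0.19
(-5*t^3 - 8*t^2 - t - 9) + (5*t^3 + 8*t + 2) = -8*t^2 + 7*t - 7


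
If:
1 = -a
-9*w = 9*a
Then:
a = -1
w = 1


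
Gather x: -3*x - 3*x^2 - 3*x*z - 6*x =-3*x^2 + x*(-3*z - 9)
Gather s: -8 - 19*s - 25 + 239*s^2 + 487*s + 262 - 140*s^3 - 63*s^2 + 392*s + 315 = -140*s^3 + 176*s^2 + 860*s + 544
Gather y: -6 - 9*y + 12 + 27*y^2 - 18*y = 27*y^2 - 27*y + 6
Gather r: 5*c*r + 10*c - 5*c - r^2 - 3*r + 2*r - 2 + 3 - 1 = 5*c - r^2 + r*(5*c - 1)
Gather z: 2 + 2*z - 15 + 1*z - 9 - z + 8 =2*z - 14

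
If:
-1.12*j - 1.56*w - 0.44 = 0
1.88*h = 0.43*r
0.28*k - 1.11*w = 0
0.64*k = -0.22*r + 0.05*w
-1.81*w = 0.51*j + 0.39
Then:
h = 0.45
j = -0.15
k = -0.68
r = 1.95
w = -0.17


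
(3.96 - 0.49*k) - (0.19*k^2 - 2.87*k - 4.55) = -0.19*k^2 + 2.38*k + 8.51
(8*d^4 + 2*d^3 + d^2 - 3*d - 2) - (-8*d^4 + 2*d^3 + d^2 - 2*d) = 16*d^4 - d - 2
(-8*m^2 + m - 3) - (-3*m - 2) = -8*m^2 + 4*m - 1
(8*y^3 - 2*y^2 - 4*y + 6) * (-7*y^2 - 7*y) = -56*y^5 - 42*y^4 + 42*y^3 - 14*y^2 - 42*y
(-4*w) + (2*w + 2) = 2 - 2*w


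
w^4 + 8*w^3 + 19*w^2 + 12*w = w*(w + 1)*(w + 3)*(w + 4)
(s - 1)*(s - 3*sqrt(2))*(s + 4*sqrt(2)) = s^3 - s^2 + sqrt(2)*s^2 - 24*s - sqrt(2)*s + 24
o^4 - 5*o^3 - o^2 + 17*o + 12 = (o - 4)*(o - 3)*(o + 1)^2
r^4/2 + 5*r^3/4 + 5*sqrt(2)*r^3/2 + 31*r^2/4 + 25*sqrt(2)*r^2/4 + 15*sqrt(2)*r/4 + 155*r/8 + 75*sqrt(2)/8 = (r/2 + sqrt(2)/2)*(r + 5/2)*(r + 3*sqrt(2)/2)*(r + 5*sqrt(2)/2)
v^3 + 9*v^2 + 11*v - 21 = (v - 1)*(v + 3)*(v + 7)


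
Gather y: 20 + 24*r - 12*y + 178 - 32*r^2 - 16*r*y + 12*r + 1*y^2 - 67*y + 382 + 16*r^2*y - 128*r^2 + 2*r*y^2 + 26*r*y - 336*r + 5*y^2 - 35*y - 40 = -160*r^2 - 300*r + y^2*(2*r + 6) + y*(16*r^2 + 10*r - 114) + 540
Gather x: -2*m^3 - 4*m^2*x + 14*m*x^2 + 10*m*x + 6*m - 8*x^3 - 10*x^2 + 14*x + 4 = -2*m^3 + 6*m - 8*x^3 + x^2*(14*m - 10) + x*(-4*m^2 + 10*m + 14) + 4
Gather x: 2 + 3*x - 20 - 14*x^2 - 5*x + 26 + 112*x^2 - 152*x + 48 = 98*x^2 - 154*x + 56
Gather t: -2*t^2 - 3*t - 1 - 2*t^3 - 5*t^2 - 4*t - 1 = -2*t^3 - 7*t^2 - 7*t - 2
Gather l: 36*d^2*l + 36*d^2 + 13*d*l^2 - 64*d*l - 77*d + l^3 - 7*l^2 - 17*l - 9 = 36*d^2 - 77*d + l^3 + l^2*(13*d - 7) + l*(36*d^2 - 64*d - 17) - 9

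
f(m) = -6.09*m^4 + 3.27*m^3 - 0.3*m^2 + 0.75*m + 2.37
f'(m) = -24.36*m^3 + 9.81*m^2 - 0.6*m + 0.75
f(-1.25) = -20.29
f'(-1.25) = 64.41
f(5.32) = -4388.02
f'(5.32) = -3392.65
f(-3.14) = -696.20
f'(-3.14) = 853.52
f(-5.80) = -7541.83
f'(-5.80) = 5087.17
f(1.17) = -3.34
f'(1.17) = -25.54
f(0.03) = 2.39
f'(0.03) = 0.74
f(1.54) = -19.50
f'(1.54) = -65.88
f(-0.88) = -4.40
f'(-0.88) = 25.48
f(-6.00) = -8611.89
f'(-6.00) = 5619.27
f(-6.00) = -8611.89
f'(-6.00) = 5619.27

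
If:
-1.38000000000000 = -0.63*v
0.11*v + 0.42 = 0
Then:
No Solution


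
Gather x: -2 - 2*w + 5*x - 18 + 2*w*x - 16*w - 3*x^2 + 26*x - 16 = -18*w - 3*x^2 + x*(2*w + 31) - 36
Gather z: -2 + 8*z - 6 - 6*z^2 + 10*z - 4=-6*z^2 + 18*z - 12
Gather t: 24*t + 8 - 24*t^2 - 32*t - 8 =-24*t^2 - 8*t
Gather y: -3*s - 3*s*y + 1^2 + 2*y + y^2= -3*s + y^2 + y*(2 - 3*s) + 1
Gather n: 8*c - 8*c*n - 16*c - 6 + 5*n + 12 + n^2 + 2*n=-8*c + n^2 + n*(7 - 8*c) + 6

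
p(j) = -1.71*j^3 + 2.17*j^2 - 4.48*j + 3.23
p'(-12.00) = -795.28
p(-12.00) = 3324.35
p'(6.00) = -163.12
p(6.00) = -314.89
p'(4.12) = -73.68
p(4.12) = -97.98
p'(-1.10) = -15.46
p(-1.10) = 13.06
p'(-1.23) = -17.58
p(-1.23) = 15.21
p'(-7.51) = -326.41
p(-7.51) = 883.56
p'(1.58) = -10.43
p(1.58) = -5.18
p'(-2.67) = -52.64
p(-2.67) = 63.21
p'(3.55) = -53.72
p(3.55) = -61.83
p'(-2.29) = -41.32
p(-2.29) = 45.40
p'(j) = -5.13*j^2 + 4.34*j - 4.48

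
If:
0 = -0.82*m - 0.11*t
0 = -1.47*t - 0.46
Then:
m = 0.04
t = -0.31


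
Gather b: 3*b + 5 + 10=3*b + 15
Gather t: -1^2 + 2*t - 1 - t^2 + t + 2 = -t^2 + 3*t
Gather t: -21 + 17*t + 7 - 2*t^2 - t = -2*t^2 + 16*t - 14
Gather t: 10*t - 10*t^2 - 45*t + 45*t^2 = 35*t^2 - 35*t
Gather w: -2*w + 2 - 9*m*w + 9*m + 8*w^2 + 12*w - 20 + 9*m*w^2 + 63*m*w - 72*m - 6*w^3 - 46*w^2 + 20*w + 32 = -63*m - 6*w^3 + w^2*(9*m - 38) + w*(54*m + 30) + 14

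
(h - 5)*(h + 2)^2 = h^3 - h^2 - 16*h - 20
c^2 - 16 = (c - 4)*(c + 4)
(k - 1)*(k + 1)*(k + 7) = k^3 + 7*k^2 - k - 7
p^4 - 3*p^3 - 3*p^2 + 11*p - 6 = (p - 3)*(p - 1)^2*(p + 2)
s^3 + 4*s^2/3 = s^2*(s + 4/3)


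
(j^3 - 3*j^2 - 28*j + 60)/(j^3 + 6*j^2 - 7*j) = (j^3 - 3*j^2 - 28*j + 60)/(j*(j^2 + 6*j - 7))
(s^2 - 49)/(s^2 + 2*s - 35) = (s - 7)/(s - 5)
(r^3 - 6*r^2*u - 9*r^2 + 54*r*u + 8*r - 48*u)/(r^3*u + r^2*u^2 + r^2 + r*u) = (r^3 - 6*r^2*u - 9*r^2 + 54*r*u + 8*r - 48*u)/(r*(r^2*u + r*u^2 + r + u))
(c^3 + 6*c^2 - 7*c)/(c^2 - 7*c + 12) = c*(c^2 + 6*c - 7)/(c^2 - 7*c + 12)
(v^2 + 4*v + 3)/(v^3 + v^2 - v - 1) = (v + 3)/(v^2 - 1)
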